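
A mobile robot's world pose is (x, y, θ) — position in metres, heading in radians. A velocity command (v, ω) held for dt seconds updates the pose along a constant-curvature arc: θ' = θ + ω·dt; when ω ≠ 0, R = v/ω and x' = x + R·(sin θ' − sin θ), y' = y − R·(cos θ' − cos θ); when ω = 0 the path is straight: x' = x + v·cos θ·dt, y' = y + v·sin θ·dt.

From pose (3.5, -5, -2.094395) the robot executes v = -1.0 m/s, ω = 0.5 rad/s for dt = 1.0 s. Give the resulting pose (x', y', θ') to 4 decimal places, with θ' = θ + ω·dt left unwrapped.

θ' = -2.0944 + 0.5·1.0 = -1.5944
R = v/ω = -1.0/0.5 = -2.0000
x' = 3.5 + -2.0000·(sin -1.5944 − sin -2.0944) = 3.7674
y' = -5 − -2.0000·(cos -1.5944 − cos -2.0944) = -4.0472

(3.7674, -4.0472, -1.5944)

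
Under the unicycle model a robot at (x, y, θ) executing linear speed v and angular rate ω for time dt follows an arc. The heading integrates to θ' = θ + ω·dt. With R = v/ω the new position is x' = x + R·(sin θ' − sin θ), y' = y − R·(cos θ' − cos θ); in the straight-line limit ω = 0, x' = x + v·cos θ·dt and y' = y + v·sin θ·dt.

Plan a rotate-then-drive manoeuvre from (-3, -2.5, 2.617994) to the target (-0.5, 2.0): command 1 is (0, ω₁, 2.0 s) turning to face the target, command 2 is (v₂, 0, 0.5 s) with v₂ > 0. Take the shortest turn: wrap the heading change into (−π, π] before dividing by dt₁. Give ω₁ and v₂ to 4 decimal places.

ω₁ = -0.7771, v₂ = 10.2956

heading to target = atan2(2−-2.5, -0.5−-3) = 1.0637
Δθ = wrap(1.0637 − 2.6180) = -1.5543; ω₁ = Δθ/dt₁ = -0.7771
distance = √((-0.5−-3)² + (2−-2.5)²) = 5.1478; v₂ = distance/dt₂ = 10.2956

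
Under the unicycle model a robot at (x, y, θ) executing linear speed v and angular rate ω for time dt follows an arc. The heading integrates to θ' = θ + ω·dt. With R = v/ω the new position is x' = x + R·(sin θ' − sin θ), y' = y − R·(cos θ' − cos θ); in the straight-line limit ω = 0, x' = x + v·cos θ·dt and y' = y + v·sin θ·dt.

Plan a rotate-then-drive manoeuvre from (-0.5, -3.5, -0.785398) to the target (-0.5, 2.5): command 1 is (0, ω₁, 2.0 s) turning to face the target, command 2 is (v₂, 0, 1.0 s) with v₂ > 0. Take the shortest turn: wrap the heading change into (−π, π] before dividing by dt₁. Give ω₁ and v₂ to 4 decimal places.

ω₁ = 1.1781, v₂ = 6.0000

heading to target = atan2(2.5−-3.5, -0.5−-0.5) = 1.5708
Δθ = wrap(1.5708 − -0.7854) = 2.3562; ω₁ = Δθ/dt₁ = 1.1781
distance = √((-0.5−-0.5)² + (2.5−-3.5)²) = 6.0000; v₂ = distance/dt₂ = 6.0000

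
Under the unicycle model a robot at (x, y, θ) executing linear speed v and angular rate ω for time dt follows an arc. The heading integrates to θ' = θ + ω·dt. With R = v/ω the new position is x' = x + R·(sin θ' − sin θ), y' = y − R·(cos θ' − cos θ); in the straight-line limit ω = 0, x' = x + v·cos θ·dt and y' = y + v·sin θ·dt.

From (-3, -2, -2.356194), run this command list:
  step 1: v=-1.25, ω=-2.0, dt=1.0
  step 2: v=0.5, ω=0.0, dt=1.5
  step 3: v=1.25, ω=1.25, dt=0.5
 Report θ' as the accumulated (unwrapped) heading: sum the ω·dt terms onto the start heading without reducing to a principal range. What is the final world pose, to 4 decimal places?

(-2.6150, -1.0386, -3.7312)

step 1: θ'=-4.3562 (R=0.6250) → pose (-1.9723, -2.2240, -4.3562)
step 2: θ'=-4.3562 (straight) → pose (-2.2338, -1.5211, -4.3562)
step 3: θ'=-3.7312 (R=1.0000) → pose (-2.6150, -1.0386, -3.7312)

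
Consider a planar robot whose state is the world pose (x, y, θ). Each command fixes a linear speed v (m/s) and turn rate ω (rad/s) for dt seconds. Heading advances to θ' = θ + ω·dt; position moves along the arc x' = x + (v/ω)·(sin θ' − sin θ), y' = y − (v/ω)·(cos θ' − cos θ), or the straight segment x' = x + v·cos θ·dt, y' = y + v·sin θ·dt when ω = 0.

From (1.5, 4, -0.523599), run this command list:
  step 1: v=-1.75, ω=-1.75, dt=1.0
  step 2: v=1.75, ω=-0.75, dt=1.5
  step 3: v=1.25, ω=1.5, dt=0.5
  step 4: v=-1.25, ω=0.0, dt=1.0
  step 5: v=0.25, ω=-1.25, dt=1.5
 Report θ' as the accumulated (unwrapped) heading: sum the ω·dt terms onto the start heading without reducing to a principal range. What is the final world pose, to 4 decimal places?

step 1: θ'=-2.2736 (R=1.0000) → pose (1.2370, 5.5124, -2.2736)
step 2: θ'=-3.3986 (R=-2.3333) → pose (-1.1365, 4.7639, -3.3986)
step 3: θ'=-2.6486 (R=0.8333) → pose (-1.7428, 4.6920, -2.6486)
step 4: θ'=-2.6486 (straight) → pose (-0.6416, 5.2836, -2.6486)
step 5: θ'=-4.5236 (R=-0.2000) → pose (-0.9327, 5.4222, -4.5236)

(-0.9327, 5.4222, -4.5236)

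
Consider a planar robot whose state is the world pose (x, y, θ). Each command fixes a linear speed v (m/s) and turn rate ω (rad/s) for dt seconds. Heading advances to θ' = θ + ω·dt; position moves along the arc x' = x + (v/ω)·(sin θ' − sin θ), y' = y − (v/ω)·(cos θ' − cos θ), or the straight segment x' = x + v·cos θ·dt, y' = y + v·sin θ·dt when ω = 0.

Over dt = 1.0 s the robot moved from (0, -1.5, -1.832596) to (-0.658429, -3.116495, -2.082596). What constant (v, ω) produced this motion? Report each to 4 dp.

v = 1.7500, ω = -0.2500

Δθ = -2.082596 − -1.832596 = -0.250000
ω = Δθ/dt = -0.250000/1.0 = -0.2500
R = −Δy/(cos θ' − cos θ) = -7.0000
v = R·ω = -7.0000·-0.2500 = 1.7500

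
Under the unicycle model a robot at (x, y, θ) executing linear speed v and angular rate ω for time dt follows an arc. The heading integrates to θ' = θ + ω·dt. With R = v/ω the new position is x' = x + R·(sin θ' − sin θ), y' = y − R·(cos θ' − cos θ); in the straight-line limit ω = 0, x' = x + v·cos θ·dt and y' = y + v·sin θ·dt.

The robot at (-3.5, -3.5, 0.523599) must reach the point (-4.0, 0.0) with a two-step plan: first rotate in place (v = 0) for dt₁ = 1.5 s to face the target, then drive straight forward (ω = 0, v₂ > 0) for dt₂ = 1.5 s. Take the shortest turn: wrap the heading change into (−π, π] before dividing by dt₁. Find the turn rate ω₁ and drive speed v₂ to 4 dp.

heading to target = atan2(0−-3.5, -4−-3.5) = 1.7127
Δθ = wrap(1.7127 − 0.5236) = 1.1891; ω₁ = Δθ/dt₁ = 0.7927
distance = √((-4−-3.5)² + (0−-3.5)²) = 3.5355; v₂ = distance/dt₂ = 2.3570

ω₁ = 0.7927, v₂ = 2.3570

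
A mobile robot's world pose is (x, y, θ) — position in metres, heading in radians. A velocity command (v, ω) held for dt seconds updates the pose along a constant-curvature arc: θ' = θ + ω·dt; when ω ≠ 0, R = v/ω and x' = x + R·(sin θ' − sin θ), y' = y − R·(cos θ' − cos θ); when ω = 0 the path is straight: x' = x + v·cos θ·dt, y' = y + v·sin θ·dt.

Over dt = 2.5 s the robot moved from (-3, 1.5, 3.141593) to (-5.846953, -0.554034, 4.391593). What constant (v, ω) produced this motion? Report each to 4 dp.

Δθ = 4.391593 − 3.141593 = 1.250000
ω = Δθ/dt = 1.250000/2.5 = 0.5000
R = Δx/(sin θ' − sin θ) = 3.0000
v = R·ω = 3.0000·0.5000 = 1.5000

v = 1.5000, ω = 0.5000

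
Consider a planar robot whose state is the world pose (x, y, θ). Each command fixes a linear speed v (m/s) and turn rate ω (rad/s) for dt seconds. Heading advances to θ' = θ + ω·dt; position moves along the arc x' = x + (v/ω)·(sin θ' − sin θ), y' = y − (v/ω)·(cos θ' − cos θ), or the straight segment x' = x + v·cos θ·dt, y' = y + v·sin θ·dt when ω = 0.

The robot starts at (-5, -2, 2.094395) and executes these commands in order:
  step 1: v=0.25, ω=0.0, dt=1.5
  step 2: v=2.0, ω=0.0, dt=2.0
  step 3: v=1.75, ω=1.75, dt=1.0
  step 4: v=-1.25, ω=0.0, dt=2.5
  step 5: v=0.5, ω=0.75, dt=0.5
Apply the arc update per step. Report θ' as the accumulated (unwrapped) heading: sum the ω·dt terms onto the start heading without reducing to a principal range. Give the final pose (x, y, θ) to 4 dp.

(-6.4718, 3.8786, 4.2194)

step 1: θ'=2.0944 (straight) → pose (-5.1875, -1.6752, 2.0944)
step 2: θ'=2.0944 (straight) → pose (-7.1875, 1.7889, 2.0944)
step 3: θ'=3.8444 (R=1.0000) → pose (-8.6999, 2.0519, 3.8444)
step 4: θ'=3.8444 (straight) → pose (-6.3154, 4.0718, 3.8444)
step 5: θ'=4.2194 (R=0.6667) → pose (-6.4718, 3.8786, 4.2194)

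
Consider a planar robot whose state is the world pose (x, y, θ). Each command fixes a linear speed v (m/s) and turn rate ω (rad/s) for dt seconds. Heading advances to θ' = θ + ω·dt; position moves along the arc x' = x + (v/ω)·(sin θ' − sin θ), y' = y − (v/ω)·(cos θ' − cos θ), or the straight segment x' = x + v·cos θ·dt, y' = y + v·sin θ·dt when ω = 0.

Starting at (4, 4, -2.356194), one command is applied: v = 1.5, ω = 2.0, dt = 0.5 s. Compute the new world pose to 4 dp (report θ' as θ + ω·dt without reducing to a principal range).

θ' = -2.3562 + 2.0·0.5 = -1.3562
R = v/ω = 1.5/2.0 = 0.7500
x' = 4 + 0.7500·(sin -1.3562 − sin -2.3562) = 3.7975
y' = 4 − 0.7500·(cos -1.3562 − cos -2.3562) = 3.3100

(3.7975, 3.3100, -1.3562)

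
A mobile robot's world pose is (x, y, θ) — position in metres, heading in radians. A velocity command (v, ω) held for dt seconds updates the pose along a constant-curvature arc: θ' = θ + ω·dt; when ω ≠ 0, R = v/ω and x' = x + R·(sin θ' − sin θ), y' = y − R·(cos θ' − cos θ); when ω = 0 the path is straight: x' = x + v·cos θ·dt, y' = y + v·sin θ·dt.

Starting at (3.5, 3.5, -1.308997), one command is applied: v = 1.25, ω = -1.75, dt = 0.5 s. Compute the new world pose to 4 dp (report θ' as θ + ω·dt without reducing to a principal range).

θ' = -1.3090 + -1.75·0.5 = -2.1840
R = v/ω = 1.25/-1.75 = -0.7143
x' = 3.5 + -0.7143·(sin -2.1840 − sin -1.3090) = 3.3942
y' = 3.5 − -0.7143·(cos -2.1840 − cos -1.3090) = 2.9041

(3.3942, 2.9041, -2.1840)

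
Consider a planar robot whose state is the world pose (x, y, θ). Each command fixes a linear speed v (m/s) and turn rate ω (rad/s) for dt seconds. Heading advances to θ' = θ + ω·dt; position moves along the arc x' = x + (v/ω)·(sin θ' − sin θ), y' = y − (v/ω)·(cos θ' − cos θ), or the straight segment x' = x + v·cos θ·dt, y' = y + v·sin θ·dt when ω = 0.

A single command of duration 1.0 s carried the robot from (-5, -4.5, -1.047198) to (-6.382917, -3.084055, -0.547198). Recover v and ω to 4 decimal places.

Δθ = -0.547198 − -1.047198 = 0.500000
ω = Δθ/dt = 0.500000/1.0 = 0.5000
R = −Δy/(cos θ' − cos θ) = -4.0000
v = R·ω = -4.0000·0.5000 = -2.0000

v = -2.0000, ω = 0.5000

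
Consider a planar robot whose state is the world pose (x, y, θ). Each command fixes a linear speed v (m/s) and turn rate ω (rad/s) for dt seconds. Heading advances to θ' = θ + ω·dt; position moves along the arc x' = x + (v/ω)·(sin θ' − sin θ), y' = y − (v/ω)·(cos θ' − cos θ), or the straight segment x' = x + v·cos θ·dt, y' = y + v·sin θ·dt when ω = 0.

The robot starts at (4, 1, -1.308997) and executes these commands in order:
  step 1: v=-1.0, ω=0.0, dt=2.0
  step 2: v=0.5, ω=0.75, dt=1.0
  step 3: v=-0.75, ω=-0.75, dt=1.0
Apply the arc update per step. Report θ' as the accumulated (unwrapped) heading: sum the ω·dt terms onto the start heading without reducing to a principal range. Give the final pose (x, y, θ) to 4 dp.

(3.3372, 3.1282, -1.3090)

step 1: θ'=-1.3090 (straight) → pose (3.4824, 2.9319, -1.3090)
step 2: θ'=-0.5590 (R=0.6667) → pose (3.7728, 2.5392, -0.5590)
step 3: θ'=-1.3090 (R=1.0000) → pose (3.3372, 3.1282, -1.3090)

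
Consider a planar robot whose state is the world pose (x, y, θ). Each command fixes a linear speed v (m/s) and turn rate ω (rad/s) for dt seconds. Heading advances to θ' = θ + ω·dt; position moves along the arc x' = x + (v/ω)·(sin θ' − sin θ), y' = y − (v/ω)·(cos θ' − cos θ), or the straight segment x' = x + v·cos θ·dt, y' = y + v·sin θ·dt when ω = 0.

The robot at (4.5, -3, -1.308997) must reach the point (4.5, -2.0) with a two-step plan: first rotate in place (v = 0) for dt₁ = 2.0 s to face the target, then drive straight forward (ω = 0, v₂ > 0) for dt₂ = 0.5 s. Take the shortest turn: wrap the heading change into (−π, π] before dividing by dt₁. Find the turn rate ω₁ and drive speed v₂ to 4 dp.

ω₁ = 1.4399, v₂ = 2.0000

heading to target = atan2(-2−-3, 4.5−4.5) = 1.5708
Δθ = wrap(1.5708 − -1.3090) = 2.8798; ω₁ = Δθ/dt₁ = 1.4399
distance = √((4.5−4.5)² + (-2−-3)²) = 1.0000; v₂ = distance/dt₂ = 2.0000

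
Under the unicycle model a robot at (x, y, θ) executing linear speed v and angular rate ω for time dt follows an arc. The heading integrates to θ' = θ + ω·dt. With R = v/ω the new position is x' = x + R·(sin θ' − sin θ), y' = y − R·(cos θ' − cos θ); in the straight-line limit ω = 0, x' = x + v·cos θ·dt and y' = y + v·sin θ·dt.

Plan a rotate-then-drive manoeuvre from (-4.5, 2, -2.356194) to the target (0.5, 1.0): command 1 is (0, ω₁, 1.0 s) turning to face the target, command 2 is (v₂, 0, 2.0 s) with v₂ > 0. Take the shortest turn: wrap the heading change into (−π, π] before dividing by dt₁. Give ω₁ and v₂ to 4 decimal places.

ω₁ = 2.1588, v₂ = 2.5495

heading to target = atan2(1−2, 0.5−-4.5) = -0.1974
Δθ = wrap(-0.1974 − -2.3562) = 2.1588; ω₁ = Δθ/dt₁ = 2.1588
distance = √((0.5−-4.5)² + (1−2)²) = 5.0990; v₂ = distance/dt₂ = 2.5495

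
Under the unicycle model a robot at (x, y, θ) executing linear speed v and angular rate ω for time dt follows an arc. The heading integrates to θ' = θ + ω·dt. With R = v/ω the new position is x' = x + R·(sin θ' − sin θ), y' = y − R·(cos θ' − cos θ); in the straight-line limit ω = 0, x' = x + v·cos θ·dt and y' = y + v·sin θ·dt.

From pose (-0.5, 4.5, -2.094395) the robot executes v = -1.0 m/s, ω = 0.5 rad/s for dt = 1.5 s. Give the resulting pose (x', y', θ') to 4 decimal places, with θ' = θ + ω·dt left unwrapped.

(-0.2831, 5.9489, -1.3444)

θ' = -2.0944 + 0.5·1.5 = -1.3444
R = v/ω = -1.0/0.5 = -2.0000
x' = -0.5 + -2.0000·(sin -1.3444 − sin -2.0944) = -0.2831
y' = 4.5 − -2.0000·(cos -1.3444 − cos -2.0944) = 5.9489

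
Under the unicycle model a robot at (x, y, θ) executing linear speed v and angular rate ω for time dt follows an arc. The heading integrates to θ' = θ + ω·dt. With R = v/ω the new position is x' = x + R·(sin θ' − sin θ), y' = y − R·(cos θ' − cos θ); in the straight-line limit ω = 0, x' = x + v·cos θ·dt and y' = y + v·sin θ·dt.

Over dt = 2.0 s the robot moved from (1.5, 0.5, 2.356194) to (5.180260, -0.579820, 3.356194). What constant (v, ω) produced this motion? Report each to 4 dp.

v = -2.0000, ω = 0.5000

Δθ = 3.356194 − 2.356194 = 1.000000
ω = Δθ/dt = 1.000000/2.0 = 0.5000
R = Δx/(sin θ' − sin θ) = -4.0000
v = R·ω = -4.0000·0.5000 = -2.0000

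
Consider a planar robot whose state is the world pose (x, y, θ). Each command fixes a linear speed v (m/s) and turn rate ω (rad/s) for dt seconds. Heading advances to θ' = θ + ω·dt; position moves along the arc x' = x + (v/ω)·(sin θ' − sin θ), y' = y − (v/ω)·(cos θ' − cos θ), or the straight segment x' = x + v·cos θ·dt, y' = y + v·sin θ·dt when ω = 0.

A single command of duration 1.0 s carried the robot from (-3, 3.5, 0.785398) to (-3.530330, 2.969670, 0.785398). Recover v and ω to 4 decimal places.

v = -0.7500, ω = 0.0000

Δθ = 0.785398 − 0.785398 = 0.000000
ω = Δθ/dt = 0.000000/1.0 = 0.0000
ω = 0 → v = (Δx·cos θ + Δy·sin θ)/dt = -0.7500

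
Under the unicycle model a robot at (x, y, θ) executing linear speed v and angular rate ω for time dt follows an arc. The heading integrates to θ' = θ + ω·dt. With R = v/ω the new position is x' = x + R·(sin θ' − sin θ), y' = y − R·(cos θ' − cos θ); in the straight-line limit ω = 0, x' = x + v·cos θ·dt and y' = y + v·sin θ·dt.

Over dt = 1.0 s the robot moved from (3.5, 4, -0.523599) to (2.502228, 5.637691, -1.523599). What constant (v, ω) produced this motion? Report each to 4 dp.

Δθ = -1.523599 − -0.523599 = -1.000000
ω = Δθ/dt = -1.000000/1.0 = -1.0000
R = −Δy/(cos θ' − cos θ) = 2.0000
v = R·ω = 2.0000·-1.0000 = -2.0000

v = -2.0000, ω = -1.0000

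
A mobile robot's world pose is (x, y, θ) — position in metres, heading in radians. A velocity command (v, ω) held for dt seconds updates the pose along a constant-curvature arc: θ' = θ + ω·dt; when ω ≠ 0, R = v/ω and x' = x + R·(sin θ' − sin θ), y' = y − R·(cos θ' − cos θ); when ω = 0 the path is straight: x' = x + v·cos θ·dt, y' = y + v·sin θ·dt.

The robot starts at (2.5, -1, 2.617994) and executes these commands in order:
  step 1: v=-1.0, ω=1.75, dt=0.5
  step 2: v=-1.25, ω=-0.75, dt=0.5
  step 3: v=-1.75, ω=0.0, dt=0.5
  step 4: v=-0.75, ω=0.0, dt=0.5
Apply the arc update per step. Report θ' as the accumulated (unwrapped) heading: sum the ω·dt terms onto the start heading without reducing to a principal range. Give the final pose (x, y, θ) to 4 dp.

(4.8451, -0.9697, 3.1180)

step 1: θ'=3.4930 (R=-0.5714) → pose (2.9824, -1.0416, 3.4930)
step 2: θ'=3.1180 (R=1.6667) → pose (3.5954, -0.9403, 3.1180)
step 3: θ'=3.1180 (straight) → pose (4.4702, -0.9609, 3.1180)
step 4: θ'=3.1180 (straight) → pose (4.8451, -0.9697, 3.1180)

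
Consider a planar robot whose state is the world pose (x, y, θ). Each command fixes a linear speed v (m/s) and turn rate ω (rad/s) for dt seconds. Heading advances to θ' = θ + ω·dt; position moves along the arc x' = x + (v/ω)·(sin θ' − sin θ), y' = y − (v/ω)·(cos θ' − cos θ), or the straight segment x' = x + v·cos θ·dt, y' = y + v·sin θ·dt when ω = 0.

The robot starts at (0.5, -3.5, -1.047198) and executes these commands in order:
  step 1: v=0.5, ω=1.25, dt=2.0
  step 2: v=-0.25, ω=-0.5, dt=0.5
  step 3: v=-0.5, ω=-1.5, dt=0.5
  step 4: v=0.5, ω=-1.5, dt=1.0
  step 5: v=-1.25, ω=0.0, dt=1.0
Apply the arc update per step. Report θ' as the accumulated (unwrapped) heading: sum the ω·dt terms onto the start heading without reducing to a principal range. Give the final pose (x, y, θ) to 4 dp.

(0.8579, -2.6985, -1.0472)

step 1: θ'=1.4528 (R=0.4000) → pose (1.2436, -3.3471, 1.4528)
step 2: θ'=1.2028 (R=0.5000) → pose (1.2136, -3.4681, 1.2028)
step 3: θ'=0.4528 (R=0.3333) → pose (1.0484, -3.6479, 0.4528)
step 4: θ'=-1.0472 (R=-0.3333) → pose (1.4829, -3.7810, -1.0472)
step 5: θ'=-1.0472 (straight) → pose (0.8579, -2.6985, -1.0472)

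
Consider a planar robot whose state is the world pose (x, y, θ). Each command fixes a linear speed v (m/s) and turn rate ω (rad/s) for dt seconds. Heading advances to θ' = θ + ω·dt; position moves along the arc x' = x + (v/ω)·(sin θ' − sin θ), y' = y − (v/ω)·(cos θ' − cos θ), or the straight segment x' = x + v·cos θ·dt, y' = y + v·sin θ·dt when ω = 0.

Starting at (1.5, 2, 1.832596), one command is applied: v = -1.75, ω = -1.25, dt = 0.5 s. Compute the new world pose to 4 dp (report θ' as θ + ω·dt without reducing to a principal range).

θ' = 1.8326 + -1.25·0.5 = 1.2076
R = v/ω = -1.75/-1.25 = 1.4000
x' = 1.5 + 1.4000·(sin 1.2076 − sin 1.8326) = 1.4564
y' = 2 − 1.4000·(cos 1.2076 − cos 1.8326) = 1.1403

(1.4564, 1.1403, 1.2076)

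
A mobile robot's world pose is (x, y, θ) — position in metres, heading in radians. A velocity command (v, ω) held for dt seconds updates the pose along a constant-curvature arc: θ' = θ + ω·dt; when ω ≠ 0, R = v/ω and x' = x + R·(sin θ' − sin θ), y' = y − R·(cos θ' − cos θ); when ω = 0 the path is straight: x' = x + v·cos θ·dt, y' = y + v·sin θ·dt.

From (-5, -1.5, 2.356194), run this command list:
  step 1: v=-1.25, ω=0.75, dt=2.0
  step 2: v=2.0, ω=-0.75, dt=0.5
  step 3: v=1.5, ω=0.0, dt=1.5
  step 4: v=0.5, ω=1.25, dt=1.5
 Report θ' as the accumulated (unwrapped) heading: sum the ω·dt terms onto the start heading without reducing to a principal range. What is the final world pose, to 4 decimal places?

(-5.8967, -3.4473, 5.3562)

step 1: θ'=3.8562 (R=-1.6667) → pose (-2.7293, -1.5804, 3.8562)
step 2: θ'=3.4812 (R=-2.6667) → pose (-3.5885, -2.0805, 3.4812)
step 3: θ'=3.4812 (straight) → pose (-5.7100, -2.8300, 3.4812)
step 4: θ'=5.3562 (R=0.4000) → pose (-5.8967, -3.4473, 5.3562)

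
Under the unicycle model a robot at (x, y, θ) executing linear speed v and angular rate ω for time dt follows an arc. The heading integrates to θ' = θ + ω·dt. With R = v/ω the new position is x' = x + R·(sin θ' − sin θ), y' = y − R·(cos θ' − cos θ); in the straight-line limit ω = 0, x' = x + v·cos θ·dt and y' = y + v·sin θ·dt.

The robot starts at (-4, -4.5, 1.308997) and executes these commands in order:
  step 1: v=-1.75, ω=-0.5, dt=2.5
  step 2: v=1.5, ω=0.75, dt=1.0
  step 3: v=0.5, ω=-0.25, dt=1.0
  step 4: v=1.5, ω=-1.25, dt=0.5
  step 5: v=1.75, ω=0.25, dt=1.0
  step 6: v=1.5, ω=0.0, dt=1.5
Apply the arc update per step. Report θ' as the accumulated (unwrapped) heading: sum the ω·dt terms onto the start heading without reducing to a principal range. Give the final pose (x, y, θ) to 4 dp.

(-0.7886, -5.4622, 0.1840)

step 1: θ'=0.0590 (R=3.5000) → pose (-7.1744, -7.0880, 0.0590)
step 2: θ'=0.8090 (R=2.0000) → pose (-5.8451, -6.4720, 0.8090)
step 3: θ'=0.5590 (R=-2.0000) → pose (-5.4586, -6.1568, 0.5590)
step 4: θ'=-0.0660 (R=-1.2000) → pose (-4.7430, -5.9768, -0.0660)
step 5: θ'=0.1840 (R=7.0000) → pose (-3.0006, -5.8739, 0.1840)
step 6: θ'=0.1840 (straight) → pose (-0.7886, -5.4622, 0.1840)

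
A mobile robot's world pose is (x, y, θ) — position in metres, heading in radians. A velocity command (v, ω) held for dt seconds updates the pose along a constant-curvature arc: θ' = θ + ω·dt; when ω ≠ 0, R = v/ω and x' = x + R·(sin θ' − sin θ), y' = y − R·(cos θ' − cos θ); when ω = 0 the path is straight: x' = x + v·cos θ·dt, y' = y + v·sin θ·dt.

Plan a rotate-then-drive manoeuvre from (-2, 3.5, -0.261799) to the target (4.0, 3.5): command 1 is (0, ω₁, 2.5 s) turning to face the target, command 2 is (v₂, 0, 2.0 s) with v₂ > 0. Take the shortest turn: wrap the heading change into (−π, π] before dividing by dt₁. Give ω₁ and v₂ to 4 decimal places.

ω₁ = 0.1047, v₂ = 3.0000

heading to target = atan2(3.5−3.5, 4−-2) = 0.0000
Δθ = wrap(0.0000 − -0.2618) = 0.2618; ω₁ = Δθ/dt₁ = 0.1047
distance = √((4−-2)² + (3.5−3.5)²) = 6.0000; v₂ = distance/dt₂ = 3.0000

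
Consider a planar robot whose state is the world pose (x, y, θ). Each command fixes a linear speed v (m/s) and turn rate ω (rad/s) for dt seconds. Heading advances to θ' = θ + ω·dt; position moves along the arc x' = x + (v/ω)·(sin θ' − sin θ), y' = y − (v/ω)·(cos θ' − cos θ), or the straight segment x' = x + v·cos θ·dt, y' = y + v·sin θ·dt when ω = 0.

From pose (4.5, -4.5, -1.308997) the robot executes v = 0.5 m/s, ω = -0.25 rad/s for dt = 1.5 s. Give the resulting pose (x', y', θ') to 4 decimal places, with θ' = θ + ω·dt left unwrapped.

(4.5553, -5.2436, -1.6840)

θ' = -1.3090 + -0.25·1.5 = -1.6840
R = v/ω = 0.5/-0.25 = -2.0000
x' = 4.5 + -2.0000·(sin -1.6840 − sin -1.3090) = 4.5553
y' = -4.5 − -2.0000·(cos -1.6840 − cos -1.3090) = -5.2436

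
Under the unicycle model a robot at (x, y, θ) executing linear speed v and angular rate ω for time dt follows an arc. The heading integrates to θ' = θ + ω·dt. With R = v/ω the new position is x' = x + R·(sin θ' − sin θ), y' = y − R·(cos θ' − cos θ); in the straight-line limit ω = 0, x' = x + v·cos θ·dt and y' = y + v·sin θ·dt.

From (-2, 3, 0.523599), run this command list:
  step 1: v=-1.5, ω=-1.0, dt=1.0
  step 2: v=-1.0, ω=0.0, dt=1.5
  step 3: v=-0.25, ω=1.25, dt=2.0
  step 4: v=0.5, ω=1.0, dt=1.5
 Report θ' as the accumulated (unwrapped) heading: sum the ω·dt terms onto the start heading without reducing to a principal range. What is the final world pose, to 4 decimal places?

(-5.6784, 3.6339, 3.5236)

step 1: θ'=-0.4764 (R=1.5000) → pose (-3.4379, 2.9661, -0.4764)
step 2: θ'=-0.4764 (straight) → pose (-4.7709, 3.6539, -0.4764)
step 3: θ'=2.0236 (R=-0.2000) → pose (-5.0424, 3.3887, 2.0236)
step 4: θ'=3.5236 (R=0.5000) → pose (-5.6784, 3.6339, 3.5236)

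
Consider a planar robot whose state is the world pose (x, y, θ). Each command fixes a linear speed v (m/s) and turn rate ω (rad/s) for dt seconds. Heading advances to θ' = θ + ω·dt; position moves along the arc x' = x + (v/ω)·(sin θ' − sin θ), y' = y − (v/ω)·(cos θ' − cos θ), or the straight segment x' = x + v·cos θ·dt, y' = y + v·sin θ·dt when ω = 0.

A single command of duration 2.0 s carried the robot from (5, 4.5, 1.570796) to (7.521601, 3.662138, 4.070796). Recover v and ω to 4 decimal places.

Δθ = 4.070796 − 1.570796 = 2.500000
ω = Δθ/dt = 2.500000/2.0 = 1.2500
R = Δx/(sin θ' − sin θ) = -1.4000
v = R·ω = -1.4000·1.2500 = -1.7500

v = -1.7500, ω = 1.2500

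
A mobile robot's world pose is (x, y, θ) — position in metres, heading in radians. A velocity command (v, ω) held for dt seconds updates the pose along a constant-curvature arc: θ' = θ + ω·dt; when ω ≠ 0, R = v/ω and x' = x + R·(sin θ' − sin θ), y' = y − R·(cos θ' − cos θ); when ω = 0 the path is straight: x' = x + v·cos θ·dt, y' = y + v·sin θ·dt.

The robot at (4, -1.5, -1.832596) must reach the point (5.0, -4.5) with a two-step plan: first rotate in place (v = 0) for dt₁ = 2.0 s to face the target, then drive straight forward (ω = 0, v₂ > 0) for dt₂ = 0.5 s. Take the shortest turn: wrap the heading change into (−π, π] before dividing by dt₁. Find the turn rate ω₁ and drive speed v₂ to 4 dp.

heading to target = atan2(-4.5−-1.5, 5−4) = -1.2490
Δθ = wrap(-1.2490 − -1.8326) = 0.5836; ω₁ = Δθ/dt₁ = 0.2918
distance = √((5−4)² + (-4.5−-1.5)²) = 3.1623; v₂ = distance/dt₂ = 6.3246

ω₁ = 0.2918, v₂ = 6.3246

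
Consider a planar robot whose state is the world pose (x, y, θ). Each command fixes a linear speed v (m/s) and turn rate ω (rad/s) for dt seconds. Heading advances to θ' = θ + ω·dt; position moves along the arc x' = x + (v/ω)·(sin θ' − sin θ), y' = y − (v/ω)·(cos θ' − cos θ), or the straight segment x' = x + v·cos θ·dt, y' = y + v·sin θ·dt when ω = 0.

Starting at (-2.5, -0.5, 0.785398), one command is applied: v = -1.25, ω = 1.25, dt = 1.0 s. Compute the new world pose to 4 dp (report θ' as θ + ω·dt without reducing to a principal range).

θ' = 0.7854 + 1.25·1.0 = 2.0354
R = v/ω = -1.25/1.25 = -1.0000
x' = -2.5 + -1.0000·(sin 2.0354 − sin 0.7854) = -2.6869
y' = -0.5 − -1.0000·(cos 2.0354 − cos 0.7854) = -1.6552

(-2.6869, -1.6552, 2.0354)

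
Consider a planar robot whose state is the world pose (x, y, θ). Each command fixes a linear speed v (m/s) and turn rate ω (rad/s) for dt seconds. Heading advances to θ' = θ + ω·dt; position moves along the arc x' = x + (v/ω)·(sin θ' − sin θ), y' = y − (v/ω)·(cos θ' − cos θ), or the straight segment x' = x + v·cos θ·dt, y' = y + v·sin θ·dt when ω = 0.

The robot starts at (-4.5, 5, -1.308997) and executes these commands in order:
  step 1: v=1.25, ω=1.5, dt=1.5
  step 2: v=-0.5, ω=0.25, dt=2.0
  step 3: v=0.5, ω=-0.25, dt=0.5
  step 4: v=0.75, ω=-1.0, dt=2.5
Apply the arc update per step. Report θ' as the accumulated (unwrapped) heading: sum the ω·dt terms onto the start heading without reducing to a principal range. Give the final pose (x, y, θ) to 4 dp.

(-1.9204, 4.1449, -1.1840)

step 1: θ'=0.9410 (R=0.8333) → pose (-3.0216, 4.7249, 0.9410)
step 2: θ'=1.4410 (R=-2.0000) → pose (-3.3885, 3.8058, 1.4410)
step 3: θ'=1.3160 (R=-2.0000) → pose (-3.3407, 4.0510, 1.3160)
step 4: θ'=-1.1840 (R=-0.7500) → pose (-1.9204, 4.1449, -1.1840)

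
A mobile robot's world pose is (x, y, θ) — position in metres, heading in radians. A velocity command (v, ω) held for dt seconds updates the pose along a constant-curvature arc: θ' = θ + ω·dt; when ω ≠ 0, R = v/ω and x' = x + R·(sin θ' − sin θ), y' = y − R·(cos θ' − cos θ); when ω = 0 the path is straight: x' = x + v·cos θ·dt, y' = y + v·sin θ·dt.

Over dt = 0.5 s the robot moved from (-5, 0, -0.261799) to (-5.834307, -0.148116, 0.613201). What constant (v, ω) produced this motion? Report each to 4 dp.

v = -1.7500, ω = 1.7500

Δθ = 0.613201 − -0.261799 = 0.875000
ω = Δθ/dt = 0.875000/0.5 = 1.7500
R = Δx/(sin θ' − sin θ) = -1.0000
v = R·ω = -1.0000·1.7500 = -1.7500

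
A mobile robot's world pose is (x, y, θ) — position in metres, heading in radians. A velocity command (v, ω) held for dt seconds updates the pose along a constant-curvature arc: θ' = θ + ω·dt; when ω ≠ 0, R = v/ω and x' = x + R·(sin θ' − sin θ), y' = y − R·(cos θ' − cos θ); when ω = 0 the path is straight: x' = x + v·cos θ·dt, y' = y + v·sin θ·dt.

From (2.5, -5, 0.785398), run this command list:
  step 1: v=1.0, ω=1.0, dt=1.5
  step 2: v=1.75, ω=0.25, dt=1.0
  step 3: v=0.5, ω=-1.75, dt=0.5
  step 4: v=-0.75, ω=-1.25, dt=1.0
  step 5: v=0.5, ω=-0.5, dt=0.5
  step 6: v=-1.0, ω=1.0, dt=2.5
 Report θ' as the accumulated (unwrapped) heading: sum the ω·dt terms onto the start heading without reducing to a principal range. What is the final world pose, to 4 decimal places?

step 1: θ'=2.2854 (R=1.0000) → pose (2.5482, -3.6376, 2.2854)
step 2: θ'=2.5354 (R=7.0000) → pose (1.2490, -2.4720, 2.5354)
step 3: θ'=1.6604 (R=-0.2857) → pose (1.1272, -2.2628, 1.6604)
step 4: θ'=0.4104 (R=0.6000) → pose (0.7690, -2.8667, 0.4104)
step 5: θ'=0.1604 (R=-1.0000) → pose (1.0082, -2.7965, 0.1604)
step 6: θ'=2.6604 (R=-1.0000) → pose (0.7051, -4.6701, 2.6604)

(0.7051, -4.6701, 2.6604)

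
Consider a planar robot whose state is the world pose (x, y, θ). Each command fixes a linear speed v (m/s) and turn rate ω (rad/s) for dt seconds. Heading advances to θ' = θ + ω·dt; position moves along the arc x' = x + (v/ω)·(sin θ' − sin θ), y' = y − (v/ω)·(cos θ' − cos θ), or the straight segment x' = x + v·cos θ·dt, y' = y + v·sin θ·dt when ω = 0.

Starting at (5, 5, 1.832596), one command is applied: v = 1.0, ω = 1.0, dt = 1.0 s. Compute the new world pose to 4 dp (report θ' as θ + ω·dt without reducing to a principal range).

(4.3382, 5.6938, 2.8326)

θ' = 1.8326 + 1.0·1.0 = 2.8326
R = v/ω = 1.0/1.0 = 1.0000
x' = 5 + 1.0000·(sin 2.8326 − sin 1.8326) = 4.3382
y' = 5 − 1.0000·(cos 2.8326 − cos 1.8326) = 5.6938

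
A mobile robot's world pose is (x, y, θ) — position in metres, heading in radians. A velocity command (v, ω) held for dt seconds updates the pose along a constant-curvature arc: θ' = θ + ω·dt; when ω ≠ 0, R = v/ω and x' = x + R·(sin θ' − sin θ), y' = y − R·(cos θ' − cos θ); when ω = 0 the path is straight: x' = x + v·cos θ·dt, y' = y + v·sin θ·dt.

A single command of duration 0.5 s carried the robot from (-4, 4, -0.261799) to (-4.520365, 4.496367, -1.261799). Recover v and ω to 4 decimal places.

v = -1.5000, ω = -2.0000

Δθ = -1.261799 − -0.261799 = -1.000000
ω = Δθ/dt = -1.000000/0.5 = -2.0000
R = Δx/(sin θ' − sin θ) = 0.7500
v = R·ω = 0.7500·-2.0000 = -1.5000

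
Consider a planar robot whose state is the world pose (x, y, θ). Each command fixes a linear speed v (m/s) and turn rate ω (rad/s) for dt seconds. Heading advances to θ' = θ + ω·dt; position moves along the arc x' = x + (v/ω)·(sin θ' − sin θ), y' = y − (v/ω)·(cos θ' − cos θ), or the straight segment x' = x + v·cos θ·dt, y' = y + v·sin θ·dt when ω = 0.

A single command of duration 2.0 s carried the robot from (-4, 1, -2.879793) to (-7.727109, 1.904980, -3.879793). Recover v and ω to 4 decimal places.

v = 2.0000, ω = -0.5000

Δθ = -3.879793 − -2.879793 = -1.000000
ω = Δθ/dt = -1.000000/2.0 = -0.5000
R = Δx/(sin θ' − sin θ) = -4.0000
v = R·ω = -4.0000·-0.5000 = 2.0000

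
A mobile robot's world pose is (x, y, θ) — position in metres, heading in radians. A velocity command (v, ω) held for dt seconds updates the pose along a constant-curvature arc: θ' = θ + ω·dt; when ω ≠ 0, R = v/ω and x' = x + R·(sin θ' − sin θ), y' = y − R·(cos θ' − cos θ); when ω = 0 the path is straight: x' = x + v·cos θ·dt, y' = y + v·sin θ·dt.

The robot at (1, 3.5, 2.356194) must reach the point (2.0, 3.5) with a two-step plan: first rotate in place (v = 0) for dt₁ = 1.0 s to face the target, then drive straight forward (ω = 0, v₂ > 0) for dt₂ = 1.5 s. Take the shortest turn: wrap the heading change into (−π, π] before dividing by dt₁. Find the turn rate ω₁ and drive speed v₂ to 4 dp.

ω₁ = -2.3562, v₂ = 0.6667

heading to target = atan2(3.5−3.5, 2−1) = 0.0000
Δθ = wrap(0.0000 − 2.3562) = -2.3562; ω₁ = Δθ/dt₁ = -2.3562
distance = √((2−1)² + (3.5−3.5)²) = 1.0000; v₂ = distance/dt₂ = 0.6667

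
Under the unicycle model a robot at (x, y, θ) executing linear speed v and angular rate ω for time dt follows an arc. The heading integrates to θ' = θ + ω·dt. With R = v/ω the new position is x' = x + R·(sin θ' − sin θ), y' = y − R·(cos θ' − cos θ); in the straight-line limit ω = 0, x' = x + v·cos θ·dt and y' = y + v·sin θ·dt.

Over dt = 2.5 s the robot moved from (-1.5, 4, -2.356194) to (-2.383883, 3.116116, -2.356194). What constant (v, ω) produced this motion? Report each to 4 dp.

Δθ = -2.356194 − -2.356194 = 0.000000
ω = Δθ/dt = 0.000000/2.5 = 0.0000
ω = 0 → v = (Δx·cos θ + Δy·sin θ)/dt = 0.5000

v = 0.5000, ω = 0.0000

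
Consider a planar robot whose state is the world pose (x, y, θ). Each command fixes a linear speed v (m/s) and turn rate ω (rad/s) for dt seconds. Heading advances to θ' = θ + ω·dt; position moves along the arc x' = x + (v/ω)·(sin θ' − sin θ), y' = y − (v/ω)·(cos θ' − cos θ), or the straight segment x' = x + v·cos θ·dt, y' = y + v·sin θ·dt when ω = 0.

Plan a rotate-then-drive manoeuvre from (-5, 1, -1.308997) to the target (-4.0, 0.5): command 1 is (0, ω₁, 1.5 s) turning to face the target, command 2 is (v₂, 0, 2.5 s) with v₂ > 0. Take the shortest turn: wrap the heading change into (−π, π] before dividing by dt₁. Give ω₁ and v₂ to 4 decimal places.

ω₁ = 0.5636, v₂ = 0.4472

heading to target = atan2(0.5−1, -4−-5) = -0.4636
Δθ = wrap(-0.4636 − -1.3090) = 0.8453; ω₁ = Δθ/dt₁ = 0.5636
distance = √((-4−-5)² + (0.5−1)²) = 1.1180; v₂ = distance/dt₂ = 0.4472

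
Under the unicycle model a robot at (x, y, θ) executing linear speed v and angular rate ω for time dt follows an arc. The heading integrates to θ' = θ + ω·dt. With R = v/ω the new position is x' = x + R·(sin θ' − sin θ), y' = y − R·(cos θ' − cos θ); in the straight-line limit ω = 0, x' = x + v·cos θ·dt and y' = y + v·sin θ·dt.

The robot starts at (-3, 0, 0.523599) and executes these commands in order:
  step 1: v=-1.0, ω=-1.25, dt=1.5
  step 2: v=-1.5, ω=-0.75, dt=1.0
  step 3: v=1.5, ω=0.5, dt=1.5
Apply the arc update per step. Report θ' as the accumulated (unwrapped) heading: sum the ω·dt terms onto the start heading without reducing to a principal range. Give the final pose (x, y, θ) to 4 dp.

(-4.2944, -0.2050, -1.3514)

step 1: θ'=-1.3514 (R=0.8000) → pose (-4.1808, 0.5187, -1.3514)
step 2: θ'=-2.1014 (R=2.0000) → pose (-3.9538, 1.9661, -2.1014)
step 3: θ'=-1.3514 (R=3.0000) → pose (-4.2944, -0.2050, -1.3514)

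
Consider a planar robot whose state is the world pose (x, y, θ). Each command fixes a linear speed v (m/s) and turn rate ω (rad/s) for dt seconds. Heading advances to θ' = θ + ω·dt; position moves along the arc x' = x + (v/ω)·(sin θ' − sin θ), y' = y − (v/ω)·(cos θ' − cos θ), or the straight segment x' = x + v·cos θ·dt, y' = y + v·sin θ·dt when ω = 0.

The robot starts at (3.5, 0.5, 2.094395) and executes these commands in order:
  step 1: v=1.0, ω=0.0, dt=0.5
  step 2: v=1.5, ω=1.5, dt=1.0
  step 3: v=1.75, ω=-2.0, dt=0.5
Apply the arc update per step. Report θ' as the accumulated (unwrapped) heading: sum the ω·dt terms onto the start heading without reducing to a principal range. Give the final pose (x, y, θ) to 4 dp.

step 1: θ'=2.0944 (straight) → pose (3.2500, 0.9330, 2.0944)
step 2: θ'=3.5944 (R=1.0000) → pose (1.9465, 1.3322, 3.5944)
step 3: θ'=2.5944 (R=-0.8750) → pose (1.1084, 1.3718, 2.5944)

(1.1084, 1.3718, 2.5944)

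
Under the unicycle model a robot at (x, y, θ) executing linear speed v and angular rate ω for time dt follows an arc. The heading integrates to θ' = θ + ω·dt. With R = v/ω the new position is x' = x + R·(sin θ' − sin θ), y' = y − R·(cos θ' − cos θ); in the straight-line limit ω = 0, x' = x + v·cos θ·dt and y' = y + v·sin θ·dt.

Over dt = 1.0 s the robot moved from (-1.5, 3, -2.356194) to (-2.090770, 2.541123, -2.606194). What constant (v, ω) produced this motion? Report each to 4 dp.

v = 0.7500, ω = -0.2500

Δθ = -2.606194 − -2.356194 = -0.250000
ω = Δθ/dt = -0.250000/1.0 = -0.2500
R = Δx/(sin θ' − sin θ) = -3.0000
v = R·ω = -3.0000·-0.2500 = 0.7500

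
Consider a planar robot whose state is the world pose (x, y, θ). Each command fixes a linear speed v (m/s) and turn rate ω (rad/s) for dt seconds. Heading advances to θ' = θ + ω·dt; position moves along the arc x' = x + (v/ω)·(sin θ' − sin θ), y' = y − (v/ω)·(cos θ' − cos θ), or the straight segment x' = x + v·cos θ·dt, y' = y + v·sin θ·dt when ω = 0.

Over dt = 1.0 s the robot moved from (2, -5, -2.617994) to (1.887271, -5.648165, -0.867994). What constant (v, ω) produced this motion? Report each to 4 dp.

Δθ = -0.867994 − -2.617994 = 1.750000
ω = Δθ/dt = 1.750000/1.0 = 1.7500
R = −Δy/(cos θ' − cos θ) = 0.4286
v = R·ω = 0.4286·1.7500 = 0.7500

v = 0.7500, ω = 1.7500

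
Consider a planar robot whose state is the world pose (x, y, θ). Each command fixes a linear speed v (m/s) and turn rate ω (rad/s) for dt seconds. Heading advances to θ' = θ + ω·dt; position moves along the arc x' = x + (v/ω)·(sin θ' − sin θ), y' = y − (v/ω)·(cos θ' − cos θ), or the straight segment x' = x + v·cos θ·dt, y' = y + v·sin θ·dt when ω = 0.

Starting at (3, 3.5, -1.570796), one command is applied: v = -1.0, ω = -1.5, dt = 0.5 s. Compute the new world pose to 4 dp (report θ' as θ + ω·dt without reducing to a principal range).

(3.1789, 3.9544, -2.3208)

θ' = -1.5708 + -1.5·0.5 = -2.3208
R = v/ω = -1.0/-1.5 = 0.6667
x' = 3 + 0.6667·(sin -2.3208 − sin -1.5708) = 3.1789
y' = 3.5 − 0.6667·(cos -2.3208 − cos -1.5708) = 3.9544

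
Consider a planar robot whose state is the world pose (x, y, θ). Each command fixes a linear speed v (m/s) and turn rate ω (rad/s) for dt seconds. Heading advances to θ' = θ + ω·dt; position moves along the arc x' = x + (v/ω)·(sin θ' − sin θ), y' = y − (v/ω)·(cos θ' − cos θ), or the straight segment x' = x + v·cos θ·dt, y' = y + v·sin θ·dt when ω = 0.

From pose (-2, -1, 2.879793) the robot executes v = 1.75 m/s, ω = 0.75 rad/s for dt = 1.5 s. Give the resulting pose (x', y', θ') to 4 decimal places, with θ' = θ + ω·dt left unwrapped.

(-4.3771, -1.7371, 4.0048)

θ' = 2.8798 + 0.75·1.5 = 4.0048
R = v/ω = 1.75/0.75 = 2.3333
x' = -2 + 2.3333·(sin 4.0048 − sin 2.8798) = -4.3771
y' = -1 − 2.3333·(cos 4.0048 − cos 2.8798) = -1.7371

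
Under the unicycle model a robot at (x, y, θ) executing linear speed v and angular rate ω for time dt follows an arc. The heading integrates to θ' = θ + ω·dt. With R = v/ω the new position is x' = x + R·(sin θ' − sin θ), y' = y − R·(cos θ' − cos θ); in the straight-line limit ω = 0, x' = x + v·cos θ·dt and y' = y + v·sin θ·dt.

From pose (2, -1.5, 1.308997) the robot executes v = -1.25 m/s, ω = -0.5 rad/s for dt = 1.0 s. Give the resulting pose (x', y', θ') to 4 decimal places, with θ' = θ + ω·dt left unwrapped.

θ' = 1.3090 + -0.5·1.0 = 0.8090
R = v/ω = -1.25/-0.5 = 2.5000
x' = 2 + 2.5000·(sin 0.8090 − sin 1.3090) = 1.3942
y' = -1.5 − 2.5000·(cos 0.8090 − cos 1.3090) = -2.5785

(1.3942, -2.5785, 0.8090)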